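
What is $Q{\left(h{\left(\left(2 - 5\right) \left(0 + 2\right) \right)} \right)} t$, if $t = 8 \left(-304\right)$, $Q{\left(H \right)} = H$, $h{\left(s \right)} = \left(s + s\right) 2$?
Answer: $58368$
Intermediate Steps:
$h{\left(s \right)} = 4 s$ ($h{\left(s \right)} = 2 s 2 = 4 s$)
$t = -2432$
$Q{\left(h{\left(\left(2 - 5\right) \left(0 + 2\right) \right)} \right)} t = 4 \left(2 - 5\right) \left(0 + 2\right) \left(-2432\right) = 4 \left(\left(-3\right) 2\right) \left(-2432\right) = 4 \left(-6\right) \left(-2432\right) = \left(-24\right) \left(-2432\right) = 58368$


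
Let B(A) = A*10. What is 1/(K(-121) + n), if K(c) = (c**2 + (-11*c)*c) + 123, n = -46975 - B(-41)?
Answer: -1/192852 ≈ -5.1853e-6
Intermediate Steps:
B(A) = 10*A
n = -46565 (n = -46975 - 10*(-41) = -46975 - 1*(-410) = -46975 + 410 = -46565)
K(c) = 123 - 10*c**2 (K(c) = (c**2 - 11*c**2) + 123 = -10*c**2 + 123 = 123 - 10*c**2)
1/(K(-121) + n) = 1/((123 - 10*(-121)**2) - 46565) = 1/((123 - 10*14641) - 46565) = 1/((123 - 146410) - 46565) = 1/(-146287 - 46565) = 1/(-192852) = -1/192852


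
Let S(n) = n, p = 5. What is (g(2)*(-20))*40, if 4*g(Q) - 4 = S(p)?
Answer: -1800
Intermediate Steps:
g(Q) = 9/4 (g(Q) = 1 + (1/4)*5 = 1 + 5/4 = 9/4)
(g(2)*(-20))*40 = ((9/4)*(-20))*40 = -45*40 = -1800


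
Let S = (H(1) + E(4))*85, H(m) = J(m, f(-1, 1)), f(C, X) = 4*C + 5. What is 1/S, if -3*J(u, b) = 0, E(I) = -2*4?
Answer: -1/680 ≈ -0.0014706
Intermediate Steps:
E(I) = -8
f(C, X) = 5 + 4*C
J(u, b) = 0 (J(u, b) = -1/3*0 = 0)
H(m) = 0
S = -680 (S = (0 - 8)*85 = -8*85 = -680)
1/S = 1/(-680) = -1/680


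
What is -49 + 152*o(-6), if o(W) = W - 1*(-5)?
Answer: -201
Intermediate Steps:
o(W) = 5 + W (o(W) = W + 5 = 5 + W)
-49 + 152*o(-6) = -49 + 152*(5 - 6) = -49 + 152*(-1) = -49 - 152 = -201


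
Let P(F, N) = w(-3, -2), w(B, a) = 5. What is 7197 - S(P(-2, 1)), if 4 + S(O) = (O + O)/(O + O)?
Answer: 7200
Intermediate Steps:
P(F, N) = 5
S(O) = -3 (S(O) = -4 + (O + O)/(O + O) = -4 + (2*O)/((2*O)) = -4 + (2*O)*(1/(2*O)) = -4 + 1 = -3)
7197 - S(P(-2, 1)) = 7197 - 1*(-3) = 7197 + 3 = 7200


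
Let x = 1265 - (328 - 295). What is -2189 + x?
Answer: -957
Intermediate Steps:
x = 1232 (x = 1265 - 1*33 = 1265 - 33 = 1232)
-2189 + x = -2189 + 1232 = -957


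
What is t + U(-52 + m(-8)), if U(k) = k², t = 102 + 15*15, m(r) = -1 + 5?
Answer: 2631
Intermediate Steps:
m(r) = 4
t = 327 (t = 102 + 225 = 327)
t + U(-52 + m(-8)) = 327 + (-52 + 4)² = 327 + (-48)² = 327 + 2304 = 2631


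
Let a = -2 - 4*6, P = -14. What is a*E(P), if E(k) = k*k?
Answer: -5096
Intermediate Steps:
E(k) = k**2
a = -26 (a = -2 - 24 = -26)
a*E(P) = -26*(-14)**2 = -26*196 = -5096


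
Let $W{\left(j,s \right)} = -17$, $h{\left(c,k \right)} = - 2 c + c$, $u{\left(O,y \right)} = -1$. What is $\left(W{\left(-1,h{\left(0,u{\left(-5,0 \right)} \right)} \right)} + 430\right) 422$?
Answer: $174286$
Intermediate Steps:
$h{\left(c,k \right)} = - c$
$\left(W{\left(-1,h{\left(0,u{\left(-5,0 \right)} \right)} \right)} + 430\right) 422 = \left(-17 + 430\right) 422 = 413 \cdot 422 = 174286$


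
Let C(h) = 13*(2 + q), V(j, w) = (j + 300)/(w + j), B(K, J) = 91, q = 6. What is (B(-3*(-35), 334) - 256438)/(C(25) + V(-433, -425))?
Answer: -219945726/89365 ≈ -2461.2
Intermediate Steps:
V(j, w) = (300 + j)/(j + w)
C(h) = 104 (C(h) = 13*(2 + 6) = 13*8 = 104)
(B(-3*(-35), 334) - 256438)/(C(25) + V(-433, -425)) = (91 - 256438)/(104 + (300 - 433)/(-433 - 425)) = -256347/(104 - 133/(-858)) = -256347/(104 - 1/858*(-133)) = -256347/(104 + 133/858) = -256347/89365/858 = -256347*858/89365 = -219945726/89365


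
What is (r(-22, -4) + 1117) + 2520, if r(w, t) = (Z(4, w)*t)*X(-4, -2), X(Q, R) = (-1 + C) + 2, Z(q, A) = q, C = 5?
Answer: 3541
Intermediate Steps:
X(Q, R) = 6 (X(Q, R) = (-1 + 5) + 2 = 4 + 2 = 6)
r(w, t) = 24*t (r(w, t) = (4*t)*6 = 24*t)
(r(-22, -4) + 1117) + 2520 = (24*(-4) + 1117) + 2520 = (-96 + 1117) + 2520 = 1021 + 2520 = 3541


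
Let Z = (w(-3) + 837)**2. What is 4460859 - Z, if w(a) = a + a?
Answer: 3770298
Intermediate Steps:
w(a) = 2*a
Z = 690561 (Z = (2*(-3) + 837)**2 = (-6 + 837)**2 = 831**2 = 690561)
4460859 - Z = 4460859 - 1*690561 = 4460859 - 690561 = 3770298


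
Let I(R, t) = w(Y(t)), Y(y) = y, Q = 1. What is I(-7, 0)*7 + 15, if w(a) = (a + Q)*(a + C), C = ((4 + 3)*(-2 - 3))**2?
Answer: 8590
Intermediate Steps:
C = 1225 (C = (7*(-5))**2 = (-35)**2 = 1225)
w(a) = (1 + a)*(1225 + a) (w(a) = (a + 1)*(a + 1225) = (1 + a)*(1225 + a))
I(R, t) = 1225 + t**2 + 1226*t
I(-7, 0)*7 + 15 = (1225 + 0**2 + 1226*0)*7 + 15 = (1225 + 0 + 0)*7 + 15 = 1225*7 + 15 = 8575 + 15 = 8590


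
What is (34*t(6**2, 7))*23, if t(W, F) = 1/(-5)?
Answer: -782/5 ≈ -156.40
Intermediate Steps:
t(W, F) = -1/5 (t(W, F) = 1*(-1/5) = -1/5)
(34*t(6**2, 7))*23 = (34*(-1/5))*23 = -34/5*23 = -782/5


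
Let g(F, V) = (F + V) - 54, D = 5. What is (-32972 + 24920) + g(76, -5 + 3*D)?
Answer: -8020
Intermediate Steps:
g(F, V) = -54 + F + V
(-32972 + 24920) + g(76, -5 + 3*D) = (-32972 + 24920) + (-54 + 76 + (-5 + 3*5)) = -8052 + (-54 + 76 + (-5 + 15)) = -8052 + (-54 + 76 + 10) = -8052 + 32 = -8020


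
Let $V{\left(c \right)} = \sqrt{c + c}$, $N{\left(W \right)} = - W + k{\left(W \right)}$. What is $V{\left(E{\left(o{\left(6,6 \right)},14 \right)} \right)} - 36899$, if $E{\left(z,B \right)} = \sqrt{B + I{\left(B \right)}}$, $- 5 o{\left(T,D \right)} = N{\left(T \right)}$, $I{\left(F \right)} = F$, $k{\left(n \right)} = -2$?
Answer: $-36899 + 2 \sqrt[4]{7} \approx -36896.0$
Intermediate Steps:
$N{\left(W \right)} = -2 - W$ ($N{\left(W \right)} = - W - 2 = -2 - W$)
$o{\left(T,D \right)} = \frac{2}{5} + \frac{T}{5}$ ($o{\left(T,D \right)} = - \frac{-2 - T}{5} = \frac{2}{5} + \frac{T}{5}$)
$E{\left(z,B \right)} = \sqrt{2} \sqrt{B}$ ($E{\left(z,B \right)} = \sqrt{B + B} = \sqrt{2 B} = \sqrt{2} \sqrt{B}$)
$V{\left(c \right)} = \sqrt{2} \sqrt{c}$ ($V{\left(c \right)} = \sqrt{2 c} = \sqrt{2} \sqrt{c}$)
$V{\left(E{\left(o{\left(6,6 \right)},14 \right)} \right)} - 36899 = \sqrt{2} \sqrt{\sqrt{2} \sqrt{14}} - 36899 = \sqrt{2} \sqrt{2 \sqrt{7}} - 36899 = \sqrt{2} \sqrt{2} \sqrt[4]{7} - 36899 = 2 \sqrt[4]{7} - 36899 = -36899 + 2 \sqrt[4]{7}$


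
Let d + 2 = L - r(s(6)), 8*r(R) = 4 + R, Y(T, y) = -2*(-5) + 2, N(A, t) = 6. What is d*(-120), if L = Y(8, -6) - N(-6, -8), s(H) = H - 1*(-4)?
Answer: -270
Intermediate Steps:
s(H) = 4 + H (s(H) = H + 4 = 4 + H)
Y(T, y) = 12 (Y(T, y) = 10 + 2 = 12)
L = 6 (L = 12 - 1*6 = 12 - 6 = 6)
r(R) = 1/2 + R/8 (r(R) = (4 + R)/8 = 1/2 + R/8)
d = 9/4 (d = -2 + (6 - (1/2 + (4 + 6)/8)) = -2 + (6 - (1/2 + (1/8)*10)) = -2 + (6 - (1/2 + 5/4)) = -2 + (6 - 1*7/4) = -2 + (6 - 7/4) = -2 + 17/4 = 9/4 ≈ 2.2500)
d*(-120) = (9/4)*(-120) = -270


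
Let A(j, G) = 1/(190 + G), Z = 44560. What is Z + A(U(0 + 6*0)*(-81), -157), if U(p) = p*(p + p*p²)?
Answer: 1470481/33 ≈ 44560.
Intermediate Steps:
U(p) = p*(p + p³)
Z + A(U(0 + 6*0)*(-81), -157) = 44560 + 1/(190 - 157) = 44560 + 1/33 = 1470481/33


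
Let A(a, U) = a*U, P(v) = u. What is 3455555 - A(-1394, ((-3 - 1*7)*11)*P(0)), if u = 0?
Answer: 3455555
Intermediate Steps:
P(v) = 0
A(a, U) = U*a
3455555 - A(-1394, ((-3 - 1*7)*11)*P(0)) = 3455555 - ((-3 - 1*7)*11)*0*(-1394) = 3455555 - ((-3 - 7)*11)*0*(-1394) = 3455555 - -10*11*0*(-1394) = 3455555 - (-110*0)*(-1394) = 3455555 - 0*(-1394) = 3455555 - 1*0 = 3455555 + 0 = 3455555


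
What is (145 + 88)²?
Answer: 54289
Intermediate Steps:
(145 + 88)² = 233² = 54289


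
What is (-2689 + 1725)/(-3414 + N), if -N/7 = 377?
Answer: 964/6053 ≈ 0.15926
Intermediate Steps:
N = -2639 (N = -7*377 = -2639)
(-2689 + 1725)/(-3414 + N) = (-2689 + 1725)/(-3414 - 2639) = -964/(-6053) = -964*(-1/6053) = 964/6053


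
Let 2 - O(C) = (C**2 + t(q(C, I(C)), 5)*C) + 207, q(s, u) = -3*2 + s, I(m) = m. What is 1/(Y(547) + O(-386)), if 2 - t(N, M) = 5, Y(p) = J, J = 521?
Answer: -1/149838 ≈ -6.6739e-6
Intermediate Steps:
Y(p) = 521
q(s, u) = -6 + s
t(N, M) = -3 (t(N, M) = 2 - 1*5 = 2 - 5 = -3)
O(C) = -205 - C**2 + 3*C (O(C) = 2 - ((C**2 - 3*C) + 207) = 2 - (207 + C**2 - 3*C) = 2 + (-207 - C**2 + 3*C) = -205 - C**2 + 3*C)
1/(Y(547) + O(-386)) = 1/(521 + (-205 - 1*(-386)**2 + 3*(-386))) = 1/(521 + (-205 - 1*148996 - 1158)) = 1/(521 + (-205 - 148996 - 1158)) = 1/(521 - 150359) = 1/(-149838) = -1/149838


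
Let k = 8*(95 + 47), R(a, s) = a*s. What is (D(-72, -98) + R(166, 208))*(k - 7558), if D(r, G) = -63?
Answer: -221334230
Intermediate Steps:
k = 1136 (k = 8*142 = 1136)
(D(-72, -98) + R(166, 208))*(k - 7558) = (-63 + 166*208)*(1136 - 7558) = (-63 + 34528)*(-6422) = 34465*(-6422) = -221334230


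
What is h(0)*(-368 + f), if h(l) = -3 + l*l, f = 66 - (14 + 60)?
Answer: 1128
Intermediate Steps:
f = -8 (f = 66 - 1*74 = 66 - 74 = -8)
h(l) = -3 + l**2
h(0)*(-368 + f) = (-3 + 0**2)*(-368 - 8) = (-3 + 0)*(-376) = -3*(-376) = 1128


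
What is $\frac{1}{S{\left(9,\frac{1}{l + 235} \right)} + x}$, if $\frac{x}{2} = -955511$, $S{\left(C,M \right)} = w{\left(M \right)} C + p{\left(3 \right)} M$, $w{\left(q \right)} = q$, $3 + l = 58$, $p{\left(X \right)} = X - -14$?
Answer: $- \frac{145}{277098177} \approx -5.2328 \cdot 10^{-7}$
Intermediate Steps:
$p{\left(X \right)} = 14 + X$ ($p{\left(X \right)} = X + 14 = 14 + X$)
$l = 55$ ($l = -3 + 58 = 55$)
$S{\left(C,M \right)} = 17 M + C M$ ($S{\left(C,M \right)} = M C + \left(14 + 3\right) M = C M + 17 M = 17 M + C M$)
$x = -1911022$ ($x = 2 \left(-955511\right) = -1911022$)
$\frac{1}{S{\left(9,\frac{1}{l + 235} \right)} + x} = \frac{1}{\frac{17 + 9}{55 + 235} - 1911022} = \frac{1}{\frac{1}{290} \cdot 26 - 1911022} = \frac{1}{\frac{13}{145} - 1911022} = \frac{1}{- \frac{277098177}{145}} = - \frac{145}{277098177}$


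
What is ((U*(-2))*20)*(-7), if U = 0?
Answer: 0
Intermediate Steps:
((U*(-2))*20)*(-7) = ((0*(-2))*20)*(-7) = (0*20)*(-7) = 0*(-7) = 0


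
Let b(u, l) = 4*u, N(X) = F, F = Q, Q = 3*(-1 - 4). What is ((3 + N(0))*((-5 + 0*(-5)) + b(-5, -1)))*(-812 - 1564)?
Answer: -712800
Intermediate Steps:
Q = -15 (Q = 3*(-5) = -15)
F = -15
N(X) = -15
((3 + N(0))*((-5 + 0*(-5)) + b(-5, -1)))*(-812 - 1564) = ((3 - 15)*((-5 + 0*(-5)) + 4*(-5)))*(-812 - 1564) = -12*((-5 + 0) - 20)*(-2376) = -12*(-5 - 20)*(-2376) = -12*(-25)*(-2376) = 300*(-2376) = -712800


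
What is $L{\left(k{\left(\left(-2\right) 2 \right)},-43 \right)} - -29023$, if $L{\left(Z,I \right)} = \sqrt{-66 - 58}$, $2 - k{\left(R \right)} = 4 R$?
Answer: $29023 + 2 i \sqrt{31} \approx 29023.0 + 11.136 i$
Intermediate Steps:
$k{\left(R \right)} = 2 - 4 R$
$L{\left(Z,I \right)} = 2 i \sqrt{31}$ ($L{\left(Z,I \right)} = \sqrt{-124} = 2 i \sqrt{31}$)
$L{\left(k{\left(\left(-2\right) 2 \right)},-43 \right)} - -29023 = 2 i \sqrt{31} - -29023 = 2 i \sqrt{31} + 29023 = 29023 + 2 i \sqrt{31}$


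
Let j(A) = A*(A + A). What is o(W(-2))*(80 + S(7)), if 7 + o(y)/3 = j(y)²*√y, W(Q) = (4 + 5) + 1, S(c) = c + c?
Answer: -1974 + 11280000*√10 ≈ 3.5669e+7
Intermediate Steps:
S(c) = 2*c
j(A) = 2*A² (j(A) = A*(2*A) = 2*A²)
W(Q) = 10 (W(Q) = 9 + 1 = 10)
o(y) = -21 + 12*y^(9/2) (o(y) = -21 + 3*((2*y²)²*√y) = -21 + 3*((4*y⁴)*√y) = -21 + 3*(4*y^(9/2)) = -21 + 12*y^(9/2))
o(W(-2))*(80 + S(7)) = (-21 + 12*10^(9/2))*(80 + 2*7) = (-21 + 12*(10000*√10))*(80 + 14) = (-21 + 120000*√10)*94 = -1974 + 11280000*√10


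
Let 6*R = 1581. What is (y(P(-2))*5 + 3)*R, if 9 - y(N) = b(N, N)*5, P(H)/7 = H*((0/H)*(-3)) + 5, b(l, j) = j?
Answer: -435829/2 ≈ -2.1791e+5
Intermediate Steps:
R = 527/2 (R = (1/6)*1581 = 527/2 ≈ 263.50)
P(H) = 35 (P(H) = 7*(H*((0/H)*(-3)) + 5) = 7*(H*(0*(-3)) + 5) = 7*(H*0 + 5) = 7*(0 + 5) = 7*5 = 35)
y(N) = 9 - 5*N (y(N) = 9 - N*5 = 9 - 5*N)
(y(P(-2))*5 + 3)*R = ((9 - 5*35)*5 + 3)*(527/2) = ((9 - 175)*5 + 3)*(527/2) = (-166*5 + 3)*(527/2) = (-830 + 3)*(527/2) = -827*527/2 = -435829/2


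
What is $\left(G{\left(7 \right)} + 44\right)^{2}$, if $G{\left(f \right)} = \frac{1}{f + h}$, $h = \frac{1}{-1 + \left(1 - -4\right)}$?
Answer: $\frac{1638400}{841} \approx 1948.2$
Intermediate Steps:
$h = \frac{1}{4}$ ($h = \frac{1}{-1 + \left(1 + 4\right)} = \frac{1}{-1 + 5} = \frac{1}{4} \approx 0.25$)
$G{\left(f \right)} = \frac{1}{\frac{1}{4} + f}$ ($G{\left(f \right)} = \frac{1}{f + \frac{1}{4}} = \frac{1}{\frac{1}{4} + f}$)
$\left(G{\left(7 \right)} + 44\right)^{2} = \left(\frac{4}{1 + 4 \cdot 7} + 44\right)^{2} = \left(\frac{4}{1 + 28} + 44\right)^{2} = \left(\frac{4}{29} + 44\right)^{2} = \left(\frac{1280}{29}\right)^{2} = \frac{1638400}{841}$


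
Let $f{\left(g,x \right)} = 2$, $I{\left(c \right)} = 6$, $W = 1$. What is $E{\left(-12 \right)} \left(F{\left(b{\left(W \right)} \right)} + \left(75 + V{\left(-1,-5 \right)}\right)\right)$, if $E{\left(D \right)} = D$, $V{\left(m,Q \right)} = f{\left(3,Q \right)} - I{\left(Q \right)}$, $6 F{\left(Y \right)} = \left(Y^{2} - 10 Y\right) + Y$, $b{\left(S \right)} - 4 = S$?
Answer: $-812$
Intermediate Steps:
$b{\left(S \right)} = 4 + S$
$F{\left(Y \right)} = - \frac{3 Y}{2} + \frac{Y^{2}}{6}$ ($F{\left(Y \right)} = \frac{\left(Y^{2} - 10 Y\right) + Y}{6} = \frac{Y^{2} - 9 Y}{6} = - \frac{3 Y}{2} + \frac{Y^{2}}{6}$)
$V{\left(m,Q \right)} = -4$ ($V{\left(m,Q \right)} = 2 - 6 = -4$)
$E{\left(-12 \right)} \left(F{\left(b{\left(W \right)} \right)} + \left(75 + V{\left(-1,-5 \right)}\right)\right) = - 12 \left(\frac{\left(4 + 1\right) \left(-9 + \left(4 + 1\right)\right)}{6} + \left(75 - 4\right)\right) = - 12 \left(\frac{1}{6} \cdot 5 \left(-9 + 5\right) + 71\right) = - 12 \left(\frac{1}{6} \cdot 5 \left(-4\right) + 71\right) = - 12 \left(- \frac{10}{3} + 71\right) = \left(-12\right) \frac{203}{3} = -812$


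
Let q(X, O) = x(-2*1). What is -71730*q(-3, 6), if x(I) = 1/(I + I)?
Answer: 35865/2 ≈ 17933.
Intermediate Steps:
x(I) = 1/(2*I)
q(X, O) = -1/4 (q(X, O) = 1/(2*((-2*1))) = (1/2)/(-2) = (1/2)*(-1/2) = -1/4)
-71730*q(-3, 6) = -71730*(-1/4) = 35865/2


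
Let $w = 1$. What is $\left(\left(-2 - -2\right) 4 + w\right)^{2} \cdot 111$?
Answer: $111$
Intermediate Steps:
$\left(\left(-2 - -2\right) 4 + w\right)^{2} \cdot 111 = \left(\left(-2 - -2\right) 4 + 1\right)^{2} \cdot 111 = \left(\left(-2 + 2\right) 4 + 1\right)^{2} \cdot 111 = \left(0 \cdot 4 + 1\right)^{2} \cdot 111 = \left(0 + 1\right)^{2} \cdot 111 = 1^{2} \cdot 111 = 1 \cdot 111 = 111$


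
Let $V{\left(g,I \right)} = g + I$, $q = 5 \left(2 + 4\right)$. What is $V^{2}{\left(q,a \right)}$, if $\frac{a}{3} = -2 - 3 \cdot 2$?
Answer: $36$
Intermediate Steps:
$q = 30$ ($q = 5 \cdot 6 = 30$)
$a = -24$ ($a = 3 \left(-2 - 3 \cdot 2\right) = 3 \left(-2 - 6\right) = 3 \left(-8\right) = -24$)
$V{\left(g,I \right)} = I + g$
$V^{2}{\left(q,a \right)} = \left(-24 + 30\right)^{2} = 6^{2} = 36$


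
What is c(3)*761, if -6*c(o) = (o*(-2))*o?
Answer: 2283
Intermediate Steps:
c(o) = o²/3 (c(o) = -o*(-2)*o/6 = -(-2*o)*o/6 = -(-1)*o²/3 = o²/3)
c(3)*761 = ((⅓)*3²)*761 = ((⅓)*9)*761 = 3*761 = 2283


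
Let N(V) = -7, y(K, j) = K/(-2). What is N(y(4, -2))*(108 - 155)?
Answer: 329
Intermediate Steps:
y(K, j) = -K/2 (y(K, j) = K*(-1/2) = -K/2)
N(y(4, -2))*(108 - 155) = -7*(108 - 155) = -7*(-47) = 329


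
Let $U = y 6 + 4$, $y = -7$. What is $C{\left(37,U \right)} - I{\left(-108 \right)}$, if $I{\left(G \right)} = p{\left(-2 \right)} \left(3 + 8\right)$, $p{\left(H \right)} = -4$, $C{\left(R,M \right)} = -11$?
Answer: $33$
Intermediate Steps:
$U = -38$ ($U = \left(-7\right) 6 + 4 = -42 + 4 = -38$)
$I{\left(G \right)} = -44$ ($I{\left(G \right)} = - 4 \left(3 + 8\right) = \left(-4\right) 11 = -44$)
$C{\left(37,U \right)} - I{\left(-108 \right)} = -11 - -44 = -11 + 44 = 33$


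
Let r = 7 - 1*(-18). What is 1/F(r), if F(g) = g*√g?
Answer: 1/125 ≈ 0.0080000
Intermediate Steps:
r = 25 (r = 7 + 18 = 25)
F(g) = g^(3/2)
1/F(r) = 1/(25^(3/2)) = 1/125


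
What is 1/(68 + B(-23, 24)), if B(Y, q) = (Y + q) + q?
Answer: 1/93 ≈ 0.010753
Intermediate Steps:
B(Y, q) = Y + 2*q
1/(68 + B(-23, 24)) = 1/(68 + (-23 + 2*24)) = 1/(68 + (-23 + 48)) = 1/(68 + 25) = 1/93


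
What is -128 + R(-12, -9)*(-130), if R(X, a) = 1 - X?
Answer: -1818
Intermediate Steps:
-128 + R(-12, -9)*(-130) = -128 + (1 - 1*(-12))*(-130) = -128 + (1 + 12)*(-130) = -128 + 13*(-130) = -128 - 1690 = -1818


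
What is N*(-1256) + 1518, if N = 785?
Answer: -984442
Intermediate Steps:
N*(-1256) + 1518 = 785*(-1256) + 1518 = -985960 + 1518 = -984442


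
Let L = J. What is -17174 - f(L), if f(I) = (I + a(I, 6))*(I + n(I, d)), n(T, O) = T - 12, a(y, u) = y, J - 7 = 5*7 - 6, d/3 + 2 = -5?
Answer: -21494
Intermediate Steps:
d = -21 (d = -6 + 3*(-5) = -6 - 15 = -21)
J = 36 (J = 7 + (5*7 - 6) = 7 + (35 - 6) = 7 + 29 = 36)
L = 36
n(T, O) = -12 + T
f(I) = 2*I*(-12 + 2*I) (f(I) = (I + I)*(I + (-12 + I)) = (2*I)*(-12 + 2*I) = 2*I*(-12 + 2*I))
-17174 - f(L) = -17174 - 4*36*(-6 + 36) = -17174 - 4*36*30 = -17174 - 1*4320 = -17174 - 4320 = -21494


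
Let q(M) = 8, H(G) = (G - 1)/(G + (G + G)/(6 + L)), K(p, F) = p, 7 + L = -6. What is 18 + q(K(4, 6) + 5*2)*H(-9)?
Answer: 274/9 ≈ 30.444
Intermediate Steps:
L = -13 (L = -7 - 6 = -13)
H(G) = 7*(-1 + G)/(5*G) (H(G) = (G - 1)/(G + (G + G)/(6 - 13)) = (-1 + G)/(G + (2*G)/(-7)) = (-1 + G)/(G + (2*G)*(-⅐)) = (-1 + G)/(G - 2*G/7) = (-1 + G)/((5*G/7)) = (-1 + G)*(7/(5*G)) = 7*(-1 + G)/(5*G))
18 + q(K(4, 6) + 5*2)*H(-9) = 18 + 8*((7/5)*(-1 - 9)/(-9)) = 18 + 8*((7/5)*(-⅑)*(-10)) = 18 + 8*(14/9) = 18 + 112/9 = 274/9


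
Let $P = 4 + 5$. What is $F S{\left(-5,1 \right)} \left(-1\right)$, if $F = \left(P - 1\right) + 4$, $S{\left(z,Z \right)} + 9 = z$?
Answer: $168$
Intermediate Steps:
$P = 9$
$S{\left(z,Z \right)} = -9 + z$
$F = 12$ ($F = \left(9 - 1\right) + 4 = 8 + 4 = 12$)
$F S{\left(-5,1 \right)} \left(-1\right) = 12 \left(-9 - 5\right) \left(-1\right) = 12 \left(-14\right) \left(-1\right) = \left(-168\right) \left(-1\right) = 168$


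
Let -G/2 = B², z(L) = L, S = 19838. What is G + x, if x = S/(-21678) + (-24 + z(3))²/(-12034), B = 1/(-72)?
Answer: -53652485261/56348579232 ≈ -0.95215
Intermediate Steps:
B = -1/72 ≈ -0.013889
x = -124145245/130436526 (x = 19838/(-21678) + (-24 + 3)²/(-12034) = 19838*(-1/21678) + (-21)²*(-1/12034) = -9919/10839 + 441*(-1/12034) = -9919/10839 - 441/12034 = -124145245/130436526 ≈ -0.95177)
G = -1/2592 (G = -2*(-1/72)² = -2*1/5184 = -1/2592 ≈ -0.00038580)
G + x = -1/2592 - 124145245/130436526 = -53652485261/56348579232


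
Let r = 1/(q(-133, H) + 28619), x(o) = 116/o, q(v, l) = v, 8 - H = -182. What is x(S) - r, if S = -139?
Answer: -3304515/3959554 ≈ -0.83457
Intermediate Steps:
H = 190 (H = 8 - 1*(-182) = 8 + 182 = 190)
r = 1/28486 (r = 1/(-133 + 28619) = 1/28486 ≈ 3.5105e-5)
x(S) - r = 116/(-139) - 1*1/28486 = 116*(-1/139) - 1/28486 = -116/139 - 1/28486 = -3304515/3959554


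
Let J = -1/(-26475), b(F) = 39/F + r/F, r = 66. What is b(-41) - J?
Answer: -2779916/1085475 ≈ -2.5610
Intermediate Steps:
b(F) = 105/F (b(F) = 39/F + 66/F = 105/F)
J = 1/26475 (J = -1*(-1/26475) = 1/26475 ≈ 3.7771e-5)
b(-41) - J = 105/(-41) - 1*1/26475 = 105*(-1/41) - 1/26475 = -105/41 - 1/26475 = -2779916/1085475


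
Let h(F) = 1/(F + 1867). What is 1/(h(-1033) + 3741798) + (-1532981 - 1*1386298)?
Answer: -9110075840835873/3120659533 ≈ -2.9193e+6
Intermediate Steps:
h(F) = 1/(1867 + F)
1/(h(-1033) + 3741798) + (-1532981 - 1*1386298) = 1/(1/(1867 - 1033) + 3741798) + (-1532981 - 1*1386298) = 1/(1/834 + 3741798) + (-1532981 - 1386298) = 1/(1/834 + 3741798) - 2919279 = 1/(3120659533/834) - 2919279 = 834/3120659533 - 2919279 = -9110075840835873/3120659533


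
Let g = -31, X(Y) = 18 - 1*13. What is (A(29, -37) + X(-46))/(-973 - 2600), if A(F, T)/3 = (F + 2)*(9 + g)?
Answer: 2041/3573 ≈ 0.57123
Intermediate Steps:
X(Y) = 5 (X(Y) = 18 - 13 = 5)
A(F, T) = -132 - 66*F (A(F, T) = 3*((F + 2)*(9 - 31)) = 3*((2 + F)*(-22)) = 3*(-44 - 22*F) = -132 - 66*F)
(A(29, -37) + X(-46))/(-973 - 2600) = ((-132 - 66*29) + 5)/(-973 - 2600) = ((-132 - 1914) + 5)/(-3573) = (-2046 + 5)*(-1/3573) = -2041*(-1/3573) = 2041/3573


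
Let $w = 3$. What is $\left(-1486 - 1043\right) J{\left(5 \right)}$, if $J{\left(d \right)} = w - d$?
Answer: $5058$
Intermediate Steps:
$J{\left(d \right)} = 3 - d$
$\left(-1486 - 1043\right) J{\left(5 \right)} = \left(-1486 - 1043\right) \left(3 - 5\right) = - 2529 \left(3 - 5\right) = \left(-2529\right) \left(-2\right) = 5058$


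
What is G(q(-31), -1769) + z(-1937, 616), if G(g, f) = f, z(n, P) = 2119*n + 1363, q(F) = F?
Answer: -4104909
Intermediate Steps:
z(n, P) = 1363 + 2119*n
G(q(-31), -1769) + z(-1937, 616) = -1769 + (1363 + 2119*(-1937)) = -1769 + (1363 - 4104503) = -1769 - 4103140 = -4104909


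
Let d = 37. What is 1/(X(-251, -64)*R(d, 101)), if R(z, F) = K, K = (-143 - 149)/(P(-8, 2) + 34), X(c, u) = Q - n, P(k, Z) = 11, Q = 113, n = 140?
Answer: 5/876 ≈ 0.0057078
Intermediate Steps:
X(c, u) = -27 (X(c, u) = 113 - 1*140 = 113 - 140 = -27)
K = -292/45 (K = (-143 - 149)/(11 + 34) = -292/45 ≈ -6.4889)
R(z, F) = -292/45
1/(X(-251, -64)*R(d, 101)) = 1/((-27)*(-292/45)) = -1/27*(-45/292) = 5/876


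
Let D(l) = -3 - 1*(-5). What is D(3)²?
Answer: 4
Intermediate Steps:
D(l) = 2 (D(l) = -3 + 5 = 2)
D(3)² = 2² = 4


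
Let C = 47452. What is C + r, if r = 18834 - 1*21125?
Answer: 45161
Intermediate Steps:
r = -2291 (r = 18834 - 21125 = -2291)
C + r = 47452 - 2291 = 45161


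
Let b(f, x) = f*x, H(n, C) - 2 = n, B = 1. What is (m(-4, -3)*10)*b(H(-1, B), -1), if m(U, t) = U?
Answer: 40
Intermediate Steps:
H(n, C) = 2 + n
(m(-4, -3)*10)*b(H(-1, B), -1) = (-4*10)*((2 - 1)*(-1)) = -40*(-1) = 40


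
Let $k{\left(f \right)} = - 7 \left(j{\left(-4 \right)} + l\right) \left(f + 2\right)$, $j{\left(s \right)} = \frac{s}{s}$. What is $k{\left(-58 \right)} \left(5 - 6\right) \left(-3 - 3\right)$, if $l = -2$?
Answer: $-2352$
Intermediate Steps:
$j{\left(s \right)} = 1$
$k{\left(f \right)} = 14 + 7 f$ ($k{\left(f \right)} = - 7 \left(1 - 2\right) \left(f + 2\right) = - 7 \left(- (2 + f)\right) = - 7 \left(-2 - f\right) = 14 + 7 f$)
$k{\left(-58 \right)} \left(5 - 6\right) \left(-3 - 3\right) = \left(14 + 7 \left(-58\right)\right) \left(5 - 6\right) \left(-3 - 3\right) = \left(14 - 406\right) \left(\left(-1\right) \left(-6\right)\right) = \left(-392\right) 6 = -2352$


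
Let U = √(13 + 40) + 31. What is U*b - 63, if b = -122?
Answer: -3845 - 122*√53 ≈ -4733.2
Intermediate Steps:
U = 31 + √53 (U = √53 + 31 = 31 + √53 ≈ 38.280)
U*b - 63 = (31 + √53)*(-122) - 63 = (-3782 - 122*√53) - 63 = -3845 - 122*√53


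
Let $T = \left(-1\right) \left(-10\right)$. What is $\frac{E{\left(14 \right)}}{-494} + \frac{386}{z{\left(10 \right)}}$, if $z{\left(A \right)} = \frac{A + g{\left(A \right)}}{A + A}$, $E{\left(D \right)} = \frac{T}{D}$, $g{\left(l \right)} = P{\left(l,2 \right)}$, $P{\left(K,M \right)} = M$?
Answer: $\frac{6673925}{10374} \approx 643.33$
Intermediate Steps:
$T = 10$
$g{\left(l \right)} = 2$
$E{\left(D \right)} = \frac{10}{D}$
$z{\left(A \right)} = \frac{2 + A}{2 A}$ ($z{\left(A \right)} = \frac{A + 2}{A + A} = \frac{2 + A}{2 A}$)
$\frac{E{\left(14 \right)}}{-494} + \frac{386}{z{\left(10 \right)}} = \frac{10 \cdot \frac{1}{14}}{-494} + \frac{386}{\frac{1}{2} \cdot \frac{1}{10} \left(2 + 10\right)} = 10 \cdot \frac{1}{14} \left(- \frac{1}{494}\right) + \frac{386}{\frac{1}{2} \cdot \frac{1}{10} \cdot 12} = \frac{5}{7} \left(- \frac{1}{494}\right) + \frac{386}{\frac{3}{5}} = - \frac{5}{3458} + 386 \cdot \frac{5}{3} = - \frac{5}{3458} + \frac{1930}{3} = \frac{6673925}{10374}$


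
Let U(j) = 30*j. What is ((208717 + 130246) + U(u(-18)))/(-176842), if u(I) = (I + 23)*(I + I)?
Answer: -333563/176842 ≈ -1.8862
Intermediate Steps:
u(I) = 2*I*(23 + I) (u(I) = (23 + I)*(2*I) = 2*I*(23 + I))
((208717 + 130246) + U(u(-18)))/(-176842) = ((208717 + 130246) + 30*(2*(-18)*(23 - 18)))/(-176842) = (338963 + 30*(2*(-18)*5))*(-1/176842) = (338963 + 30*(-180))*(-1/176842) = (338963 - 5400)*(-1/176842) = 333563*(-1/176842) = -333563/176842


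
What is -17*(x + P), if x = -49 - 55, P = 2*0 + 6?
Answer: 1666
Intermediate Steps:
P = 6 (P = 0 + 6 = 6)
x = -104
-17*(x + P) = -17*(-104 + 6) = -17*(-98) = 1666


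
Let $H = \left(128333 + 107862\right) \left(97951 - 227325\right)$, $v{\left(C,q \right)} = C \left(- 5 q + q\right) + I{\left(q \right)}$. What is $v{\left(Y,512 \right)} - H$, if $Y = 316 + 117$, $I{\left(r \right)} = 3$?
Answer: $30556605149$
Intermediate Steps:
$Y = 433$
$v{\left(C,q \right)} = 3 - 4 C q$ ($v{\left(C,q \right)} = C \left(- 5 q + q\right) + 3 = C \left(- 4 q\right) + 3 = - 4 C q + 3 = 3 - 4 C q$)
$H = -30557491930$ ($H = 236195 \left(-129374\right) = -30557491930$)
$v{\left(Y,512 \right)} - H = \left(3 - 1732 \cdot 512\right) - -30557491930 = \left(3 - 886784\right) + 30557491930 = -886781 + 30557491930 = 30556605149$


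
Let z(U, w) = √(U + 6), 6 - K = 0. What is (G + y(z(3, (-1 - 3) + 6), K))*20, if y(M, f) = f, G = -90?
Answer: -1680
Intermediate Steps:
K = 6 (K = 6 - 1*0 = 6 + 0 = 6)
z(U, w) = √(6 + U)
(G + y(z(3, (-1 - 3) + 6), K))*20 = (-90 + 6)*20 = -84*20 = -1680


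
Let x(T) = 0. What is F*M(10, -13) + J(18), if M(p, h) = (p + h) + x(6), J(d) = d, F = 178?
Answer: -516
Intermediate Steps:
M(p, h) = h + p (M(p, h) = (p + h) + 0 = (h + p) + 0 = h + p)
F*M(10, -13) + J(18) = 178*(-13 + 10) + 18 = 178*(-3) + 18 = -534 + 18 = -516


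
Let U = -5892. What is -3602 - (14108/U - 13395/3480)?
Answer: -1228799419/341736 ≈ -3595.8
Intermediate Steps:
-3602 - (14108/U - 13395/3480) = -3602 - (14108/(-5892) - 13395/3480) = -3602 - (14108*(-1/5892) - 13395*1/3480) = -3602 - (-3527/1473 - 893/232) = -3602 - 1*(-2133653/341736) = -3602 + 2133653/341736 = -1228799419/341736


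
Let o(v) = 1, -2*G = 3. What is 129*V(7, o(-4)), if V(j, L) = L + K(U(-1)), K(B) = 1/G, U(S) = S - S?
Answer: 43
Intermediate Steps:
G = -3/2 (G = -½*3 = -3/2 ≈ -1.5000)
U(S) = 0
K(B) = -⅔ (K(B) = 1/(-3/2) = -⅔)
V(j, L) = -⅔ + L (V(j, L) = L - ⅔ = -⅔ + L)
129*V(7, o(-4)) = 129*(-⅔ + 1) = 129*(⅓) = 43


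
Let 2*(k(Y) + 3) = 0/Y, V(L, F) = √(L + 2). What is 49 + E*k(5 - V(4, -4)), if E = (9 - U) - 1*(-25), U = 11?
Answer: -20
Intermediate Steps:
V(L, F) = √(2 + L)
E = 23 (E = (9 - 1*11) - 1*(-25) = (9 - 11) + 25 = -2 + 25 = 23)
k(Y) = -3 (k(Y) = -3 + (0/Y)/2 = -3 + (½)*0 = -3 + 0 = -3)
49 + E*k(5 - V(4, -4)) = 49 + 23*(-3) = 49 - 69 = -20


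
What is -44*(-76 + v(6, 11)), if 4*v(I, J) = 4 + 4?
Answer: 3256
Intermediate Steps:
v(I, J) = 2 (v(I, J) = (4 + 4)/4 = (¼)*8 = 2)
-44*(-76 + v(6, 11)) = -44*(-76 + 2) = -44*(-74) = 3256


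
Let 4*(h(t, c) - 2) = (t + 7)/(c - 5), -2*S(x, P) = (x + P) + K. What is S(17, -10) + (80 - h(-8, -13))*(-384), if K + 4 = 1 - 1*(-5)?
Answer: -179707/6 ≈ -29951.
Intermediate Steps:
K = 2 (K = -4 + (1 - 1*(-5)) = -4 + (1 + 5) = -4 + 6 = 2)
S(x, P) = -1 - P/2 - x/2 (S(x, P) = -((x + P) + 2)/2 = -((P + x) + 2)/2 = -(2 + P + x)/2 = -1 - P/2 - x/2)
h(t, c) = 2 + (7 + t)/(4*(-5 + c)) (h(t, c) = 2 + ((t + 7)/(c - 5))/4 = 2 + ((7 + t)/(-5 + c))/4 = 2 + (7 + t)/(4*(-5 + c)))
S(17, -10) + (80 - h(-8, -13))*(-384) = (-1 - ½*(-10) - ½*17) + (80 - (-33 - 8 + 8*(-13))/(4*(-5 - 13)))*(-384) = (-1 + 5 - 17/2) + (80 - (-33 - 8 - 104)/(4*(-18)))*(-384) = -9/2 + (80 - (-1)*(-145)/(4*18))*(-384) = -9/2 + (80 - 1*145/72)*(-384) = -9/2 + (80 - 145/72)*(-384) = -9/2 + (5615/72)*(-384) = -9/2 - 89840/3 = -179707/6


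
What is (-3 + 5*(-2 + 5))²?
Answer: 144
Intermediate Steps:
(-3 + 5*(-2 + 5))² = (-3 + 5*3)² = (-3 + 15)² = 12² = 144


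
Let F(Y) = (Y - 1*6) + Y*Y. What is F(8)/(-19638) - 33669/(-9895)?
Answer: 110089792/32386335 ≈ 3.3993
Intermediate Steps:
F(Y) = -6 + Y + Y² (F(Y) = (Y - 6) + Y² = (-6 + Y) + Y² = -6 + Y + Y²)
F(8)/(-19638) - 33669/(-9895) = (-6 + 8 + 8²)/(-19638) - 33669/(-9895) = (-6 + 8 + 64)*(-1/19638) - 33669*(-1/9895) = 66*(-1/19638) + 33669/9895 = -11/3273 + 33669/9895 = 110089792/32386335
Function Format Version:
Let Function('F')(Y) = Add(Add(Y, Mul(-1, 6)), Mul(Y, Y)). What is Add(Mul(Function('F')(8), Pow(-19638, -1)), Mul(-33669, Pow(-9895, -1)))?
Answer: Rational(110089792, 32386335) ≈ 3.3993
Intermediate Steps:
Function('F')(Y) = Add(-6, Y, Pow(Y, 2)) (Function('F')(Y) = Add(Add(Y, -6), Pow(Y, 2)) = Add(Add(-6, Y), Pow(Y, 2)) = Add(-6, Y, Pow(Y, 2)))
Add(Mul(Function('F')(8), Pow(-19638, -1)), Mul(-33669, Pow(-9895, -1))) = Add(Mul(Add(-6, 8, Pow(8, 2)), Pow(-19638, -1)), Mul(-33669, Pow(-9895, -1))) = Add(Mul(Add(-6, 8, 64), Rational(-1, 19638)), Mul(-33669, Rational(-1, 9895))) = Add(Mul(66, Rational(-1, 19638)), Rational(33669, 9895)) = Add(Rational(-11, 3273), Rational(33669, 9895)) = Rational(110089792, 32386335)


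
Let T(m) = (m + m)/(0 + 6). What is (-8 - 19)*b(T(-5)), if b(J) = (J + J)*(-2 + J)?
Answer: -330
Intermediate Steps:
T(m) = m/3 (T(m) = (2*m)/6 = (2*m)*(⅙) = m/3)
b(J) = 2*J*(-2 + J) (b(J) = (2*J)*(-2 + J) = 2*J*(-2 + J))
(-8 - 19)*b(T(-5)) = (-8 - 19)*(2*((⅓)*(-5))*(-2 + (⅓)*(-5))) = -54*(-5)*(-2 - 5/3)/3 = -54*(-5)*(-11)/(3*3) = -27*110/9 = -330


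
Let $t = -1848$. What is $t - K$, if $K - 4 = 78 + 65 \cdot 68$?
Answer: $-6350$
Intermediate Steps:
$K = 4502$ ($K = 4 + \left(78 + 65 \cdot 68\right) = 4 + \left(78 + 4420\right) = 4 + 4498 = 4502$)
$t - K = -1848 - 4502 = -6350$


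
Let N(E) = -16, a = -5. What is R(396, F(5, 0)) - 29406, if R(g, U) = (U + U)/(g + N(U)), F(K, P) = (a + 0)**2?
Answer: -1117423/38 ≈ -29406.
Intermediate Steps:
F(K, P) = 25 (F(K, P) = (-5 + 0)**2 = (-5)**2 = 25)
R(g, U) = 2*U/(-16 + g) (R(g, U) = (U + U)/(g - 16) = (2*U)/(-16 + g) = 2*U/(-16 + g))
R(396, F(5, 0)) - 29406 = 2*25/(-16 + 396) - 29406 = 2*25/380 - 29406 = 2*25*(1/380) - 29406 = 5/38 - 29406 = -1117423/38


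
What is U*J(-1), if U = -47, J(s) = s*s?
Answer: -47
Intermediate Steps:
J(s) = s**2
U*J(-1) = -47*(-1)**2 = -47*1 = -47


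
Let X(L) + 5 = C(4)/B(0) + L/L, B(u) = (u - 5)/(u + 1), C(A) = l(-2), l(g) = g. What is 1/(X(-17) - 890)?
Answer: -5/4468 ≈ -0.0011191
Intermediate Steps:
C(A) = -2
B(u) = (-5 + u)/(1 + u)
X(L) = -18/5 (X(L) = -5 + (-2*(1 + 0)/(-5 + 0) + L/L) = -5 + (-2/(-5/1) + 1) = -5 + (-2/(1*(-5)) + 1) = -5 + (-2/(-5) + 1) = -5 + (-2*(-⅕) + 1) = -5 + (⅖ + 1) = -5 + 7/5 = -18/5)
1/(X(-17) - 890) = 1/(-18/5 - 890) = 1/(-4468/5) = -5/4468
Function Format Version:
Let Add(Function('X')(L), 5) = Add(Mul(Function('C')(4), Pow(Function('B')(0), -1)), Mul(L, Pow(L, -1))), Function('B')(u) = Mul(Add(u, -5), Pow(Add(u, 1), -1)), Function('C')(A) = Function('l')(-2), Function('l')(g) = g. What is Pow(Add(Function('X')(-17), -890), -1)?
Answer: Rational(-5, 4468) ≈ -0.0011191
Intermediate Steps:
Function('C')(A) = -2
Function('B')(u) = Mul(Pow(Add(1, u), -1), Add(-5, u)) (Function('B')(u) = Mul(Add(-5, u), Pow(Add(1, u), -1)) = Mul(Pow(Add(1, u), -1), Add(-5, u)))
Function('X')(L) = Rational(-18, 5) (Function('X')(L) = Add(-5, Add(Mul(-2, Pow(Mul(Pow(Add(1, 0), -1), Add(-5, 0)), -1)), Mul(L, Pow(L, -1)))) = Add(-5, Add(Mul(-2, Pow(Mul(Pow(1, -1), -5), -1)), 1)) = Add(-5, Add(Mul(-2, Pow(Mul(1, -5), -1)), 1)) = Add(-5, Add(Mul(-2, Pow(-5, -1)), 1)) = Add(-5, Add(Mul(-2, Rational(-1, 5)), 1)) = Add(-5, Add(Rational(2, 5), 1)) = Add(-5, Rational(7, 5)) = Rational(-18, 5))
Pow(Add(Function('X')(-17), -890), -1) = Pow(Add(Rational(-18, 5), -890), -1) = Pow(Rational(-4468, 5), -1) = Rational(-5, 4468)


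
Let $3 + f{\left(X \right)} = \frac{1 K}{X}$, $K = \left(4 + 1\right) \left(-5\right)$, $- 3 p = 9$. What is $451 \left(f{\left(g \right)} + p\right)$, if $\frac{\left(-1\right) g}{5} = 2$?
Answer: $- \frac{3157}{2} \approx -1578.5$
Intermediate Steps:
$p = -3$ ($p = \left(- \frac{1}{3}\right) 9 = -3$)
$g = -10$ ($g = \left(-5\right) 2 = -10$)
$K = -25$ ($K = 5 \left(-5\right) = -25$)
$f{\left(X \right)} = -3 - \frac{25}{X}$ ($f{\left(X \right)} = -3 + \frac{1 \left(-25\right)}{X} = -3 - \frac{25}{X}$)
$451 \left(f{\left(g \right)} + p\right) = 451 \left(\left(-3 - \frac{25}{-10}\right) - 3\right) = 451 \left(\left(-3 - - \frac{5}{2}\right) - 3\right) = 451 \left(\left(-3 + \frac{5}{2}\right) - 3\right) = 451 \left(- \frac{1}{2} - 3\right) = 451 \left(- \frac{7}{2}\right) = - \frac{3157}{2}$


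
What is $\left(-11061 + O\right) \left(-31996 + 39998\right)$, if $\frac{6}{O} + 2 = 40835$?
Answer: $- \frac{1204711254538}{13611} \approx -8.851 \cdot 10^{7}$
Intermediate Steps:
$O = \frac{2}{13611}$ ($O = \frac{6}{-2 + 40835} = \frac{6}{40833} = 6 \cdot \frac{1}{40833} = \frac{2}{13611} \approx 0.00014694$)
$\left(-11061 + O\right) \left(-31996 + 39998\right) = \left(-11061 + \frac{2}{13611}\right) \left(-31996 + 39998\right) = \left(- \frac{150551269}{13611}\right) 8002 = - \frac{1204711254538}{13611}$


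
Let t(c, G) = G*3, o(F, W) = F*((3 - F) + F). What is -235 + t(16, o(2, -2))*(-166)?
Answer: -3223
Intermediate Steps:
o(F, W) = 3*F (o(F, W) = F*3 = 3*F)
t(c, G) = 3*G
-235 + t(16, o(2, -2))*(-166) = -235 + (3*(3*2))*(-166) = -235 + (3*6)*(-166) = -235 + 18*(-166) = -235 - 2988 = -3223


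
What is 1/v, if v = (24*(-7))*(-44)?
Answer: 1/7392 ≈ 0.00013528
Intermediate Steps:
v = 7392 (v = -168*(-44) = 7392)
1/v = 1/7392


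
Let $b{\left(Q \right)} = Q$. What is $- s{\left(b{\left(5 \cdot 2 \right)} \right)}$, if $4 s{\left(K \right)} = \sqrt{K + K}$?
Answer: $- \frac{\sqrt{5}}{2} \approx -1.118$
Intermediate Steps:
$s{\left(K \right)} = \frac{\sqrt{2} \sqrt{K}}{4}$ ($s{\left(K \right)} = \frac{\sqrt{K + K}}{4} = \frac{\sqrt{2 K}}{4} = \frac{\sqrt{2} \sqrt{K}}{4}$)
$- s{\left(b{\left(5 \cdot 2 \right)} \right)} = - \frac{\sqrt{2} \sqrt{5 \cdot 2}}{4} = - \frac{\sqrt{2} \sqrt{10}}{4} = - \frac{\sqrt{5}}{2}$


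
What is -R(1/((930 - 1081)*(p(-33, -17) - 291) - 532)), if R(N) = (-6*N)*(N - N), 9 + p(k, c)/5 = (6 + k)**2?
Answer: 0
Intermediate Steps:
p(k, c) = -45 + 5*(6 + k)**2
R(N) = 0 (R(N) = -6*N*0 = 0)
-R(1/((930 - 1081)*(p(-33, -17) - 291) - 532)) = -1*0 = 0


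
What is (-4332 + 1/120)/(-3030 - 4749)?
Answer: 519839/933480 ≈ 0.55688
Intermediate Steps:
(-4332 + 1/120)/(-3030 - 4749) = (-4332 + 1/120)/(-7779) = -519839/120*(-1/7779) = 519839/933480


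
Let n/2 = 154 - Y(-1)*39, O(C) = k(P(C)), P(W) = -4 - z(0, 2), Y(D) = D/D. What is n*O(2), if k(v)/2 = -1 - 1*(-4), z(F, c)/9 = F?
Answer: 1380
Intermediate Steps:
z(F, c) = 9*F
Y(D) = 1
P(W) = -4 (P(W) = -4 - 9*0 = -4 - 1*0 = -4 + 0 = -4)
k(v) = 6 (k(v) = 2*(-1 - 1*(-4)) = 2*(-1 + 4) = 2*3 = 6)
O(C) = 6
n = 230 (n = 2*(154 - 39) = 2*115 = 230)
n*O(2) = 230*6 = 1380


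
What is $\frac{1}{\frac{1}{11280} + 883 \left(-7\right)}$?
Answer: $- \frac{11280}{69721679} \approx -0.00016179$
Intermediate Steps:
$\frac{1}{\frac{1}{11280} + 883 \left(-7\right)} = \frac{1}{\frac{1}{11280} - 6181} = \frac{1}{- \frac{69721679}{11280}} = - \frac{11280}{69721679}$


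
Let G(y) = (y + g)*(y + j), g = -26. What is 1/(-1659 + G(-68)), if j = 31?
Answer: 1/1819 ≈ 0.00054975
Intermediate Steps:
G(y) = (-26 + y)*(31 + y) (G(y) = (y - 26)*(y + 31) = (-26 + y)*(31 + y))
1/(-1659 + G(-68)) = 1/(-1659 + (-806 + (-68)² + 5*(-68))) = 1/(-1659 + (-806 + 4624 - 340)) = 1/(-1659 + 3478) = 1/1819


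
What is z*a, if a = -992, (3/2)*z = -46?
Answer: 91264/3 ≈ 30421.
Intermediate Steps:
z = -92/3 (z = (⅔)*(-46) = -92/3 ≈ -30.667)
z*a = -92/3*(-992) = 91264/3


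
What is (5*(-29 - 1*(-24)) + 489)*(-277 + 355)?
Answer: 36192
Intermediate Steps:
(5*(-29 - 1*(-24)) + 489)*(-277 + 355) = (5*(-29 + 24) + 489)*78 = (5*(-5) + 489)*78 = (-25 + 489)*78 = 464*78 = 36192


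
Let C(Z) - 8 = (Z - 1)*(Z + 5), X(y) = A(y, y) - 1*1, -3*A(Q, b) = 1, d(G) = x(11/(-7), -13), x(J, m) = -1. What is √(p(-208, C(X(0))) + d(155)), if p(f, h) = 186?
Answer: √185 ≈ 13.601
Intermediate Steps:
d(G) = -1
A(Q, b) = -⅓ (A(Q, b) = -⅓*1 = -⅓)
X(y) = -4/3 (X(y) = -⅓ - 1*1 = -⅓ - 1 = -4/3)
C(Z) = 8 + (-1 + Z)*(5 + Z) (C(Z) = 8 + (Z - 1)*(Z + 5) = 8 + (-1 + Z)*(5 + Z))
√(p(-208, C(X(0))) + d(155)) = √(186 - 1) = √185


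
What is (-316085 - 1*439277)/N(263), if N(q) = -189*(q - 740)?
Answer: -755362/90153 ≈ -8.3787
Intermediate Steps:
N(q) = 139860 - 189*q (N(q) = -189*(-740 + q) = 139860 - 189*q)
(-316085 - 1*439277)/N(263) = (-316085 - 1*439277)/(139860 - 189*263) = (-316085 - 439277)/(139860 - 49707) = -755362/90153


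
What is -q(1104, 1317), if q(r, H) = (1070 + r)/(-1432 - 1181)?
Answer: 2174/2613 ≈ 0.83199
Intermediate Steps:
q(r, H) = -1070/2613 - r/2613 (q(r, H) = (1070 + r)/(-2613) = (1070 + r)*(-1/2613) = -1070/2613 - r/2613)
-q(1104, 1317) = -(-1070/2613 - 1/2613*1104) = -(-1070/2613 - 368/871) = -1*(-2174/2613) = 2174/2613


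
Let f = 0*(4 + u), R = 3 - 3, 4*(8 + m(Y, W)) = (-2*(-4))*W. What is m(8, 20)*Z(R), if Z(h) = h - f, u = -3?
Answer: 0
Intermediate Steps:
m(Y, W) = -8 + 2*W (m(Y, W) = -8 + ((-2*(-4))*W)/4 = -8 + (8*W)/4 = -8 + 2*W)
R = 0
f = 0 (f = 0*(4 - 3) = 0*1 = 0)
Z(h) = h (Z(h) = h - 1*0 = h + 0 = h)
m(8, 20)*Z(R) = (-8 + 2*20)*0 = (-8 + 40)*0 = 32*0 = 0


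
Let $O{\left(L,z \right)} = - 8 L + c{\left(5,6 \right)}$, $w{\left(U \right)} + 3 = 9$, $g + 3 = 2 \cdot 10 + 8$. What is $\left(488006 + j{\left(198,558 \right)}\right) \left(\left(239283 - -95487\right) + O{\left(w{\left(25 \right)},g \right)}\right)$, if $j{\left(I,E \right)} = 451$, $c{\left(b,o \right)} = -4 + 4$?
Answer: $163497303954$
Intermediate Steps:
$g = 25$ ($g = -3 + \left(2 \cdot 10 + 8\right) = -3 + \left(20 + 8\right) = -3 + 28 = 25$)
$c{\left(b,o \right)} = 0$
$w{\left(U \right)} = 6$ ($w{\left(U \right)} = -3 + 9 = 6$)
$O{\left(L,z \right)} = - 8 L$ ($O{\left(L,z \right)} = - 8 L + 0 = - 8 L$)
$\left(488006 + j{\left(198,558 \right)}\right) \left(\left(239283 - -95487\right) + O{\left(w{\left(25 \right)},g \right)}\right) = \left(488006 + 451\right) \left(\left(239283 - -95487\right) - 48\right) = 488457 \left(\left(239283 + 95487\right) - 48\right) = 488457 \left(334770 - 48\right) = 488457 \cdot 334722 = 163497303954$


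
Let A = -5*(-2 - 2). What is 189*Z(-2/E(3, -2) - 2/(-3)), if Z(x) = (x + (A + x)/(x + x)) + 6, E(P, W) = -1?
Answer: 9765/4 ≈ 2441.3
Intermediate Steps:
A = 20 (A = -5*(-4) = 20)
Z(x) = 6 + x + (20 + x)/(2*x) (Z(x) = (x + (20 + x)/(x + x)) + 6 = (x + (20 + x)/((2*x))) + 6 = (x + (20 + x)*(1/(2*x))) + 6 = (x + (20 + x)/(2*x)) + 6 = 6 + x + (20 + x)/(2*x))
189*Z(-2/E(3, -2) - 2/(-3)) = 189*(13/2 + (-2/(-1) - 2/(-3)) + 10/(-2/(-1) - 2/(-3))) = 189*(13/2 + (-2*(-1) - 2*(-⅓)) + 10/(-2*(-1) - 2*(-⅓))) = 189*(13/2 + (2 + ⅔) + 10/(2 + ⅔)) = 189*(13/2 + 8/3 + 10/(8/3)) = 189*(13/2 + 8/3 + 10*(3/8)) = 189*(13/2 + 8/3 + 15/4) = 189*(155/12) = 9765/4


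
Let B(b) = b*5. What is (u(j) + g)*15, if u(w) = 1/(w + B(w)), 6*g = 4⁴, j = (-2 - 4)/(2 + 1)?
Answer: 2555/4 ≈ 638.75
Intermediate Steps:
B(b) = 5*b
j = -2 (j = -6/3 = -6*⅓ = -2)
g = 128/3 (g = (⅙)*4⁴ = (⅙)*256 = 128/3 ≈ 42.667)
u(w) = 1/(6*w) (u(w) = 1/(w + 5*w) = 1/(6*w))
(u(j) + g)*15 = ((⅙)/(-2) + 128/3)*15 = ((⅙)*(-½) + 128/3)*15 = (-1/12 + 128/3)*15 = (511/12)*15 = 2555/4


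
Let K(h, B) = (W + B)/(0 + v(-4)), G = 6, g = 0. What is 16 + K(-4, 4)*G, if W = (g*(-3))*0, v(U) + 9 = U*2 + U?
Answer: 104/7 ≈ 14.857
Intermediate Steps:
v(U) = -9 + 3*U (v(U) = -9 + (U*2 + U) = -9 + (2*U + U) = -9 + 3*U)
W = 0 (W = (0*(-3))*0 = 0*0 = 0)
K(h, B) = -B/21 (K(h, B) = (0 + B)/(0 + (-9 + 3*(-4))) = B/(0 + (-9 - 12)) = B/(0 - 21) = B/(-21) = B*(-1/21) = -B/21)
16 + K(-4, 4)*G = 16 - 1/21*4*6 = 16 - 4/21*6 = 16 - 8/7 = 104/7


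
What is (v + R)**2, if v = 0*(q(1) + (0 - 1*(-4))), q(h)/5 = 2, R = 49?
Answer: 2401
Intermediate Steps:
q(h) = 10 (q(h) = 5*2 = 10)
v = 0 (v = 0*(10 + (0 - 1*(-4))) = 0*(10 + (0 + 4)) = 0*(10 + 4) = 0*14 = 0)
(v + R)**2 = (0 + 49)**2 = 49**2 = 2401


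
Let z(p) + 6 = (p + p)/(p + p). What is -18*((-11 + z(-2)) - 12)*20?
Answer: 10080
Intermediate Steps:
z(p) = -5 (z(p) = -6 + (p + p)/(p + p) = -6 + (2*p)/((2*p)) = -6 + (2*p)*(1/(2*p)) = -6 + 1 = -5)
-18*((-11 + z(-2)) - 12)*20 = -18*((-11 - 5) - 12)*20 = -18*(-16 - 12)*20 = -18*(-28)*20 = 504*20 = 10080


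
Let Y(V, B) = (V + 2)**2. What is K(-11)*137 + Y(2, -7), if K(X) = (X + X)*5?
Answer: -15054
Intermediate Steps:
K(X) = 10*X (K(X) = (2*X)*5 = 10*X)
Y(V, B) = (2 + V)**2
K(-11)*137 + Y(2, -7) = (10*(-11))*137 + (2 + 2)**2 = -110*137 + 4**2 = -15070 + 16 = -15054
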